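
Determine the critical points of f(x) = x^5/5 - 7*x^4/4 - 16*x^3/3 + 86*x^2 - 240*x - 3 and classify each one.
f'(x) = x^4 - 7*x^3 - 16*x^2 + 172*x - 240

Solve f'(x) = 0:
  Factor: x^4 - 7*x^3 - 16*x^2 + 172*x - 240 = (x - 6)*(x - 4)*(x - 2)*(x + 5) = 0.
  ⇒ x = -5, 2, 4, 6

f''(x) = 4*x^3 - 21*x^2 - 32*x + 172
Second-derivative test at each critical point:
  f''(-5) = -693 < 0 → local maximum
  f''(2) = 56 > 0 → local minimum
  f''(4) = -36 < 0 → local maximum
  f''(6) = 88 > 0 → local minimum

Critical points: x = -5 (local maximum); x = 2 (local minimum); x = 4 (local maximum); x = 6 (local minimum)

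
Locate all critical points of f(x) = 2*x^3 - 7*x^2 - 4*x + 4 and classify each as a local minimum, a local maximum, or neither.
f'(x) = 6*x^2 - 14*x - 4

Solve f'(x) = 0:
  Factor: 6*x^2 - 14*x - 4 = 2*(3*x^2 - 7*x - 2); 3*x^2 - 7*x - 2 = 0 has no rational roots; quadratic formula: x = (7 ± √73)/6.
  ⇒ x = 7/6 - sqrt(73)/6 ≈ -0.2573, 7/6 + sqrt(73)/6 ≈ 2.5907

f''(x) = 12*x - 14
Second-derivative test at each critical point:
  f''(-0.2573) = -17.0880 < 0 → local maximum
  f''(2.5907) = 17.0880 > 0 → local minimum

Critical points: x = 7/6 - sqrt(73)/6 ≈ -0.2573 (local maximum); x = 7/6 + sqrt(73)/6 ≈ 2.5907 (local minimum)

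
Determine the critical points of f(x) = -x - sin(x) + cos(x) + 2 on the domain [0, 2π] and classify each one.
f'(x) = -sqrt(2)*sin(x + pi/4) - 1

Solve f'(x) = 0 on [0, 2π]:
  f'(x) = 0 ⇔ -sin(x) - cos(x) = 1. Write the left side as R·cos(x + φ) with R = √((-1)² + 1²) = sqrt(2), cos φ = -sqrt(2)/2, sin φ = sqrt(2)/2; then cos(x + φ) = sqrt(2)/2. Solve for x and keep the solutions lying in [0, 2π].
  ⇒ x = pi ≈ 3.1416, 3*pi/2 ≈ 4.7124

f''(x) = sin(x) - cos(x)
Second-derivative test at each critical point:
  f''(3.1416) = 1 > 0 → local minimum
  f''(4.7124) = -1 < 0 → local maximum

Critical points: x = pi ≈ 3.1416 (local minimum); x = 3*pi/2 ≈ 4.7124 (local maximum)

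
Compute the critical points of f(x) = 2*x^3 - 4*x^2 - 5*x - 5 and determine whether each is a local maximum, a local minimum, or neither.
f'(x) = 6*x^2 - 8*x - 5

Solve f'(x) = 0:
  6*x^2 - 8*x - 5 = 0 has no rational roots; quadratic formula: x = (8 ± √184)/12.
  ⇒ x = 2/3 - sqrt(46)/6 ≈ -0.4637, 2/3 + sqrt(46)/6 ≈ 1.7971

f''(x) = 12*x - 8
Second-derivative test at each critical point:
  f''(-0.4637) = -13.5647 < 0 → local maximum
  f''(1.7971) = 13.5647 > 0 → local minimum

Critical points: x = 2/3 - sqrt(46)/6 ≈ -0.4637 (local maximum); x = 2/3 + sqrt(46)/6 ≈ 1.7971 (local minimum)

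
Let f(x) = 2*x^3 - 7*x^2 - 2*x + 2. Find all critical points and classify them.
f'(x) = 6*x^2 - 14*x - 2

Solve f'(x) = 0:
  Factor: 6*x^2 - 14*x - 2 = 2*(3*x^2 - 7*x - 1); 3*x^2 - 7*x - 1 = 0 has no rational roots; quadratic formula: x = (7 ± √61)/6.
  ⇒ x = 7/6 - sqrt(61)/6 ≈ -0.1350, 7/6 + sqrt(61)/6 ≈ 2.4684

f''(x) = 12*x - 14
Second-derivative test at each critical point:
  f''(-0.1350) = -15.6205 < 0 → local maximum
  f''(2.4684) = 15.6205 > 0 → local minimum

Critical points: x = 7/6 - sqrt(61)/6 ≈ -0.1350 (local maximum); x = 7/6 + sqrt(61)/6 ≈ 2.4684 (local minimum)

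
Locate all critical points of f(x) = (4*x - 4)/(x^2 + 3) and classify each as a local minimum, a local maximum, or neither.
f'(x) = 4*(x^2 - 2*x*(x - 1) + 3)/(x^2 + 3)^2

Solve f'(x) = 0:
  f'(x) = -4*(x - 3)*(x + 1)/(x^2 + 3)^2; the denominator is positive wherever f is defined, so f'(x) = 0 ⇔ -4*x^2 + 8*x + 12 = 0.
  Factor: -4*x^2 + 8*x + 12 = -4*(x - 3)*(x + 1) = 0.
  ⇒ x = -1, 3

f''(x) = 8*(4*x^2*(x - 1) + (1 - 3*x)*(x^2 + 3))/(x^2 + 3)^3
Second-derivative test at each critical point:
  f''(-1) = 1 > 0 → local minimum
  f''(3) = -1/9 < 0 → local maximum

Critical points: x = -1 (local minimum); x = 3 (local maximum)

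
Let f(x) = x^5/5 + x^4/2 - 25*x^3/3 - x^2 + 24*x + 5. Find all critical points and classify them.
f'(x) = x^4 + 2*x^3 - 25*x^2 - 2*x + 24

Solve f'(x) = 0:
  Factor: x^4 + 2*x^3 - 25*x^2 - 2*x + 24 = (x - 4)*(x - 1)*(x + 1)*(x + 6) = 0.
  ⇒ x = -6, -1, 1, 4

f''(x) = 4*x^3 + 6*x^2 - 50*x - 2
Second-derivative test at each critical point:
  f''(-6) = -350 < 0 → local maximum
  f''(-1) = 50 > 0 → local minimum
  f''(1) = -42 < 0 → local maximum
  f''(4) = 150 > 0 → local minimum

Critical points: x = -6 (local maximum); x = -1 (local minimum); x = 1 (local maximum); x = 4 (local minimum)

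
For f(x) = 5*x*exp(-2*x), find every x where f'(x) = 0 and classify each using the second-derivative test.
f'(x) = 5*(1 - 2*x)*exp(-2*x)

Solve f'(x) = 0:
  f'(x) = (5 - 10*x)·exp(-2*x) and exp(-2*x) > 0 for every x, so f'(x) = 0 ⇔ 5 - 10*x = 0.
  Factor: 5 - 10*x = -5*(2*x - 1) = 0.
  ⇒ x = 1/2

f''(x) = 20*(x - 1)*exp(-2*x)
Second-derivative test at each critical point:
  f''(1/2) = -3.6788 < 0 → local maximum

Critical points: x = 1/2 (local maximum)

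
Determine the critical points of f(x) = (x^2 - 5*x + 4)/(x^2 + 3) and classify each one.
f'(x) = (5*x^2 - 2*x - 15)/(x^4 + 6*x^2 + 9)

Solve f'(x) = 0:
  f'(x) = (5*x^2 - 2*x - 15)/(x^2 + 3)^2; the denominator is positive wherever f is defined, so f'(x) = 0 ⇔ 5*x^2 - 2*x - 15 = 0.
  5*x^2 - 2*x - 15 = 0 has no rational roots; quadratic formula: x = (2 ± √304)/10.
  ⇒ x = 1/5 - 2*sqrt(19)/5 ≈ -1.5436, 1/5 + 2*sqrt(19)/5 ≈ 1.9436

f''(x) = 2*(-5*x^3 + 3*x^2 + 45*x - 3)/(x^6 + 9*x^4 + 27*x^2 + 27)
Second-derivative test at each critical point:
  f''(-1.5436) = -0.6018 < 0 → local maximum
  f''(1.9436) = 0.3796 > 0 → local minimum

Critical points: x = 1/5 - 2*sqrt(19)/5 ≈ -1.5436 (local maximum); x = 1/5 + 2*sqrt(19)/5 ≈ 1.9436 (local minimum)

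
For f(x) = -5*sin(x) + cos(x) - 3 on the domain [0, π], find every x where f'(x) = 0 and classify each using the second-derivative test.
f'(x) = -sin(x) - 5*cos(x)

Solve f'(x) = 0 on [0, π]:
  f'(x) = 0 ⇔ -5*cos(x) = sin(x) ⇔ tan(x) = -5, i.e. x = arctan(-5) + nπ; keep the solutions lying in [0, π].
  ⇒ x = pi - atan(5) ≈ 1.7682

f''(x) = 5*sin(x) - cos(x)
Second-derivative test at each critical point:
  f''(1.7682) = 5.0990 > 0 → local minimum

Critical points: x = pi - atan(5) ≈ 1.7682 (local minimum)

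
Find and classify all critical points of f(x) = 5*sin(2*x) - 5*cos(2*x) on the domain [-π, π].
f'(x) = 10*sqrt(2)*sin(2*x + pi/4)

Solve f'(x) = 0 on [-π, π]:
  f'(x) = 0 ⇔ 5*cos(2*x) = -5*sin(2*x) ⇔ tan(2*x) = -1, i.e. 2*x = arctan(-1) + nπ; keep the solutions lying in [-π, π].
  ⇒ x = -5*pi/8 ≈ -1.9635, -pi/8 ≈ -0.3927, 3*pi/8 ≈ 1.1781, 7*pi/8 ≈ 2.7489

f''(x) = 20*sqrt(2)*cos(2*x + pi/4)
Second-derivative test at each critical point:
  f''(-1.9635) = -28.2843 < 0 → local maximum
  f''(-0.3927) = 28.2843 > 0 → local minimum
  f''(1.1781) = -28.2843 < 0 → local maximum
  f''(2.7489) = 28.2843 > 0 → local minimum

Critical points: x = -5*pi/8 ≈ -1.9635 (local maximum); x = -pi/8 ≈ -0.3927 (local minimum); x = 3*pi/8 ≈ 1.1781 (local maximum); x = 7*pi/8 ≈ 2.7489 (local minimum)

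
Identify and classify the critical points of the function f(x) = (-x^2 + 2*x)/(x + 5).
f'(x) = (-x^2 - 10*x + 10)/(x^2 + 10*x + 25)

Solve f'(x) = 0:
  f'(x) = -(x^2 + 10*x - 10)/(x + 5)^2; the denominator is positive wherever f is defined, so f'(x) = 0 ⇔ -x^2 - 10*x + 10 = 0.
  x^2 + 10*x - 10 = 0 has no rational roots; quadratic formula: x = (-10 ± √140)/2.
  ⇒ x = -sqrt(35) - 5 ≈ -10.9161, -5 + sqrt(35) ≈ 0.9161

f''(x) = -70/(x^3 + 15*x^2 + 75*x + 125)
Second-derivative test at each critical point:
  f''(-10.9161) = 0.3381 > 0 → local minimum
  f''(0.9161) = -0.3381 < 0 → local maximum

Critical points: x = -sqrt(35) - 5 ≈ -10.9161 (local minimum); x = -5 + sqrt(35) ≈ 0.9161 (local maximum)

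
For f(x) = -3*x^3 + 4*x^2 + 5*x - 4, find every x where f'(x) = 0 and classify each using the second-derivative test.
f'(x) = -9*x^2 + 8*x + 5

Solve f'(x) = 0:
  9*x^2 - 8*x - 5 = 0 has no rational roots; quadratic formula: x = (8 ± √244)/18.
  ⇒ x = 4/9 - sqrt(61)/9 ≈ -0.4234, 4/9 + sqrt(61)/9 ≈ 1.3122

f''(x) = 8 - 18*x
Second-derivative test at each critical point:
  f''(-0.4234) = 15.6205 > 0 → local minimum
  f''(1.3122) = -15.6205 < 0 → local maximum

Critical points: x = 4/9 - sqrt(61)/9 ≈ -0.4234 (local minimum); x = 4/9 + sqrt(61)/9 ≈ 1.3122 (local maximum)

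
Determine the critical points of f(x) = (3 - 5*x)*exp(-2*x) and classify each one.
f'(x) = (10*x - 11)*exp(-2*x)

Solve f'(x) = 0:
  f'(x) = (10*x - 11)·exp(-2*x) and exp(-2*x) > 0 for every x, so f'(x) = 0 ⇔ 10*x - 11 = 0.
  10*x - 11 = 0.
  ⇒ x = 11/10

f''(x) = 4*(8 - 5*x)*exp(-2*x)
Second-derivative test at each critical point:
  f''(11/10) = 1.1080 > 0 → local minimum

Critical points: x = 11/10 (local minimum)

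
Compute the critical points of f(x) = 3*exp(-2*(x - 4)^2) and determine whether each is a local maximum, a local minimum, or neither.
f'(x) = 12*(4 - x)*exp(-2*(x - 4)^2)

Solve f'(x) = 0:
  f'(x) = (48 - 12*x)·exp(-2*(x - 4)^2) and exp(-2*(x - 4)^2) > 0 for every x, so f'(x) = 0 ⇔ 48 - 12*x = 0.
  Factor: 48 - 12*x = -12*(x - 4) = 0.
  ⇒ x = 4

f''(x) = 12*(4*(x - 4)^2 - 1)*exp(-2*(x - 4)^2)
Second-derivative test at each critical point:
  f''(4) = -12 < 0 → local maximum

Critical points: x = 4 (local maximum)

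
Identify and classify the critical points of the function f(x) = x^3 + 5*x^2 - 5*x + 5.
f'(x) = 3*x^2 + 10*x - 5

Solve f'(x) = 0:
  3*x^2 + 10*x - 5 = 0 has no rational roots; quadratic formula: x = (-10 ± √160)/6.
  ⇒ x = -2*sqrt(10)/3 - 5/3 ≈ -3.7749, -5/3 + 2*sqrt(10)/3 ≈ 0.4415

f''(x) = 6*x + 10
Second-derivative test at each critical point:
  f''(-3.7749) = -12.6491 < 0 → local maximum
  f''(0.4415) = 12.6491 > 0 → local minimum

Critical points: x = -2*sqrt(10)/3 - 5/3 ≈ -3.7749 (local maximum); x = -5/3 + 2*sqrt(10)/3 ≈ 0.4415 (local minimum)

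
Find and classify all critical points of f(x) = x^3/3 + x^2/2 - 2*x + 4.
f'(x) = x^2 + x - 2

Solve f'(x) = 0:
  Factor: x^2 + x - 2 = (x - 1)*(x + 2) = 0.
  ⇒ x = -2, 1

f''(x) = 2*x + 1
Second-derivative test at each critical point:
  f''(-2) = -3 < 0 → local maximum
  f''(1) = 3 > 0 → local minimum

Critical points: x = -2 (local maximum); x = 1 (local minimum)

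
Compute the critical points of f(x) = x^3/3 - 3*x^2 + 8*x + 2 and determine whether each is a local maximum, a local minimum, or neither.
f'(x) = x^2 - 6*x + 8

Solve f'(x) = 0:
  Factor: x^2 - 6*x + 8 = (x - 4)*(x - 2) = 0.
  ⇒ x = 2, 4

f''(x) = 2*x - 6
Second-derivative test at each critical point:
  f''(2) = -2 < 0 → local maximum
  f''(4) = 2 > 0 → local minimum

Critical points: x = 2 (local maximum); x = 4 (local minimum)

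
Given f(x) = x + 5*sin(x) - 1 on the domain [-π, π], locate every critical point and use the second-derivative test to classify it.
f'(x) = 5*cos(x) + 1

Solve f'(x) = 0 on [-π, π]:
  f'(x) = 0 ⇔ cos(x) = -1/5, i.e. x = ±arccos(-1/5) + 2nπ; keep the solutions lying in [-π, π].
  ⇒ x = -acos(-1/5) ≈ -1.7722, acos(-1/5) ≈ 1.7722

f''(x) = -5*sin(x)
Second-derivative test at each critical point:
  f''(-1.7722) = 4.8990 > 0 → local minimum
  f''(1.7722) = -4.8990 < 0 → local maximum

Critical points: x = -acos(-1/5) ≈ -1.7722 (local minimum); x = acos(-1/5) ≈ 1.7722 (local maximum)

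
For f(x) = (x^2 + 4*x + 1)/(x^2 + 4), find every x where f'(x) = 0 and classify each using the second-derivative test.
f'(x) = 2*(-2*x^2 + 3*x + 8)/(x^4 + 8*x^2 + 16)

Solve f'(x) = 0:
  f'(x) = -2*(2*x^2 - 3*x - 8)/(x^2 + 4)^2; the denominator is positive wherever f is defined, so f'(x) = 0 ⇔ -4*x^2 + 6*x + 16 = 0.
  Factor: -4*x^2 + 6*x + 16 = -2*(2*x^2 - 3*x - 8); 2*x^2 - 3*x - 8 = 0 has no rational roots; quadratic formula: x = (3 ± √73)/4.
  ⇒ x = 3/4 - sqrt(73)/4 ≈ -1.3860, 3/4 + sqrt(73)/4 ≈ 2.8860

f''(x) = 2*(4*x^3 - 9*x^2 - 48*x + 12)/(x^6 + 12*x^4 + 48*x^2 + 64)
Second-derivative test at each critical point:
  f''(-1.3860) = 0.4874 > 0 → local minimum
  f''(2.8860) = -0.1124 < 0 → local maximum

Critical points: x = 3/4 - sqrt(73)/4 ≈ -1.3860 (local minimum); x = 3/4 + sqrt(73)/4 ≈ 2.8860 (local maximum)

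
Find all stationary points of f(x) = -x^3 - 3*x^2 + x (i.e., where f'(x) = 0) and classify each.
f'(x) = -3*x^2 - 6*x + 1

Solve f'(x) = 0:
  3*x^2 + 6*x - 1 = 0 has no rational roots; quadratic formula: x = (-6 ± √48)/6.
  ⇒ x = -2*sqrt(3)/3 - 1 ≈ -2.1547, -1 + 2*sqrt(3)/3 ≈ 0.1547

f''(x) = -6*x - 6
Second-derivative test at each critical point:
  f''(-2.1547) = 6.9282 > 0 → local minimum
  f''(0.1547) = -6.9282 < 0 → local maximum

Critical points: x = -2*sqrt(3)/3 - 1 ≈ -2.1547 (local minimum); x = -1 + 2*sqrt(3)/3 ≈ 0.1547 (local maximum)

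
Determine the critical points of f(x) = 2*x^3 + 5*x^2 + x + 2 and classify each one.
f'(x) = 6*x^2 + 10*x + 1

Solve f'(x) = 0:
  6*x^2 + 10*x + 1 = 0 has no rational roots; quadratic formula: x = (-10 ± √76)/12.
  ⇒ x = -5/6 - sqrt(19)/6 ≈ -1.5598, -5/6 + sqrt(19)/6 ≈ -0.1069

f''(x) = 12*x + 10
Second-derivative test at each critical point:
  f''(-1.5598) = -8.7178 < 0 → local maximum
  f''(-0.1069) = 8.7178 > 0 → local minimum

Critical points: x = -5/6 - sqrt(19)/6 ≈ -1.5598 (local maximum); x = -5/6 + sqrt(19)/6 ≈ -0.1069 (local minimum)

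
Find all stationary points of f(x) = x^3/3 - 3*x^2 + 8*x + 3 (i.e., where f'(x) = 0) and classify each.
f'(x) = x^2 - 6*x + 8

Solve f'(x) = 0:
  Factor: x^2 - 6*x + 8 = (x - 4)*(x - 2) = 0.
  ⇒ x = 2, 4

f''(x) = 2*x - 6
Second-derivative test at each critical point:
  f''(2) = -2 < 0 → local maximum
  f''(4) = 2 > 0 → local minimum

Critical points: x = 2 (local maximum); x = 4 (local minimum)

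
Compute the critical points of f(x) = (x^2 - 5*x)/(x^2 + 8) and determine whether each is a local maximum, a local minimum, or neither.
f'(x) = (5*x^2 + 16*x - 40)/(x^4 + 16*x^2 + 64)

Solve f'(x) = 0:
  f'(x) = (5*x^2 + 16*x - 40)/(x^2 + 8)^2; the denominator is positive wherever f is defined, so f'(x) = 0 ⇔ 5*x^2 + 16*x - 40 = 0.
  5*x^2 + 16*x - 40 = 0 has no rational roots; quadratic formula: x = (-16 ± √1056)/10.
  ⇒ x = -2*sqrt(66)/5 - 8/5 ≈ -4.8496, -8/5 + 2*sqrt(66)/5 ≈ 1.6496

f''(x) = 2*(-5*x^3 - 24*x^2 + 120*x + 64)/(x^6 + 24*x^4 + 192*x^2 + 512)
Second-derivative test at each critical point:
  f''(-4.8496) = -0.0327 < 0 → local maximum
  f''(1.6496) = 0.2827 > 0 → local minimum

Critical points: x = -2*sqrt(66)/5 - 8/5 ≈ -4.8496 (local maximum); x = -8/5 + 2*sqrt(66)/5 ≈ 1.6496 (local minimum)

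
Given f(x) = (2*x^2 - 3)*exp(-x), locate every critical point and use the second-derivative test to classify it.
f'(x) = (-2*x^2 + 4*x + 3)*exp(-x)

Solve f'(x) = 0:
  f'(x) = (-2*x^2 + 4*x + 3)·exp(-x) and exp(-x) > 0 for every x, so f'(x) = 0 ⇔ -2*x^2 + 4*x + 3 = 0.
  2*x^2 - 4*x - 3 = 0 has no rational roots; quadratic formula: x = (4 ± √40)/4.
  ⇒ x = 1 - sqrt(10)/2 ≈ -0.5811, 1 + sqrt(10)/2 ≈ 2.5811

f''(x) = (2*x^2 - 8*x + 1)*exp(-x)
Second-derivative test at each critical point:
  f''(-0.5811) = 11.3088 > 0 → local minimum
  f''(2.5811) = -0.4787 < 0 → local maximum

Critical points: x = 1 - sqrt(10)/2 ≈ -0.5811 (local minimum); x = 1 + sqrt(10)/2 ≈ 2.5811 (local maximum)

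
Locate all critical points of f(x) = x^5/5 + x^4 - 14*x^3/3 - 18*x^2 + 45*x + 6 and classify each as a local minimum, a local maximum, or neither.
f'(x) = x^4 + 4*x^3 - 14*x^2 - 36*x + 45

Solve f'(x) = 0:
  Factor: x^4 + 4*x^3 - 14*x^2 - 36*x + 45 = (x - 3)*(x - 1)*(x + 3)*(x + 5) = 0.
  ⇒ x = -5, -3, 1, 3

f''(x) = 4*x^3 + 12*x^2 - 28*x - 36
Second-derivative test at each critical point:
  f''(-5) = -96 < 0 → local maximum
  f''(-3) = 48 > 0 → local minimum
  f''(1) = -48 < 0 → local maximum
  f''(3) = 96 > 0 → local minimum

Critical points: x = -5 (local maximum); x = -3 (local minimum); x = 1 (local maximum); x = 3 (local minimum)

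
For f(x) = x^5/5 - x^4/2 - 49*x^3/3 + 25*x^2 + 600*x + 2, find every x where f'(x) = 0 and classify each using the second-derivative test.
f'(x) = x^4 - 2*x^3 - 49*x^2 + 50*x + 600

Solve f'(x) = 0:
  Factor: x^4 - 2*x^3 - 49*x^2 + 50*x + 600 = (x - 6)*(x - 5)*(x + 4)*(x + 5) = 0.
  ⇒ x = -5, -4, 5, 6

f''(x) = 4*x^3 - 6*x^2 - 98*x + 50
Second-derivative test at each critical point:
  f''(-5) = -110 < 0 → local maximum
  f''(-4) = 90 > 0 → local minimum
  f''(5) = -90 < 0 → local maximum
  f''(6) = 110 > 0 → local minimum

Critical points: x = -5 (local maximum); x = -4 (local minimum); x = 5 (local maximum); x = 6 (local minimum)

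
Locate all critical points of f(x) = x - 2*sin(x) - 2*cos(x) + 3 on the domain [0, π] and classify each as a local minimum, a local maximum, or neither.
f'(x) = -2*sqrt(2)*cos(x + pi/4) + 1

Solve f'(x) = 0 on [0, π]:
  f'(x) = 0 ⇔ 2*sin(x) - 2*cos(x) = -1. Write the left side as R·cos(x + φ) with R = √((-2)² + (-2)²) = 2*sqrt(2), cos φ = -sqrt(2)/2, sin φ = -sqrt(2)/2; then cos(x + φ) = -sqrt(2)/4. Solve for x and keep the solutions lying in [0, π].
  ⇒ x = atan((-1 + sqrt(7))/(1 + sqrt(7))) ≈ 0.4240

f''(x) = 2*sqrt(2)*sin(x + pi/4)
Second-derivative test at each critical point:
  f''(0.4240) = 2.6458 > 0 → local minimum

Critical points: x = atan((-1 + sqrt(7))/(1 + sqrt(7))) ≈ 0.4240 (local minimum)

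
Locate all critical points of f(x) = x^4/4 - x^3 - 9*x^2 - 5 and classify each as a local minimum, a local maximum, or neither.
f'(x) = x*(x^2 - 3*x - 18)

Solve f'(x) = 0:
  Factor: x^3 - 3*x^2 - 18*x = x*(x - 6)*(x + 3) = 0.
  ⇒ x = -3, 0, 6

f''(x) = 3*x^2 - 6*x - 18
Second-derivative test at each critical point:
  f''(-3) = 27 > 0 → local minimum
  f''(0) = -18 < 0 → local maximum
  f''(6) = 54 > 0 → local minimum

Critical points: x = -3 (local minimum); x = 0 (local maximum); x = 6 (local minimum)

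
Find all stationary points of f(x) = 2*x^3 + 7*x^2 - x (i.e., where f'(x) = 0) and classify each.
f'(x) = 6*x^2 + 14*x - 1

Solve f'(x) = 0:
  6*x^2 + 14*x - 1 = 0 has no rational roots; quadratic formula: x = (-14 ± √220)/12.
  ⇒ x = -sqrt(55)/6 - 7/6 ≈ -2.4027, -7/6 + sqrt(55)/6 ≈ 0.0694

f''(x) = 12*x + 14
Second-derivative test at each critical point:
  f''(-2.4027) = -14.8324 < 0 → local maximum
  f''(0.0694) = 14.8324 > 0 → local minimum

Critical points: x = -sqrt(55)/6 - 7/6 ≈ -2.4027 (local maximum); x = -7/6 + sqrt(55)/6 ≈ 0.0694 (local minimum)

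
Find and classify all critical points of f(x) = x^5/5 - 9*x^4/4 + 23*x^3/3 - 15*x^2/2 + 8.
f'(x) = x*(x^3 - 9*x^2 + 23*x - 15)

Solve f'(x) = 0:
  Factor: x^4 - 9*x^3 + 23*x^2 - 15*x = x*(x - 5)*(x - 3)*(x - 1) = 0.
  ⇒ x = 0, 1, 3, 5

f''(x) = 4*x^3 - 27*x^2 + 46*x - 15
Second-derivative test at each critical point:
  f''(0) = -15 < 0 → local maximum
  f''(1) = 8 > 0 → local minimum
  f''(3) = -12 < 0 → local maximum
  f''(5) = 40 > 0 → local minimum

Critical points: x = 0 (local maximum); x = 1 (local minimum); x = 3 (local maximum); x = 5 (local minimum)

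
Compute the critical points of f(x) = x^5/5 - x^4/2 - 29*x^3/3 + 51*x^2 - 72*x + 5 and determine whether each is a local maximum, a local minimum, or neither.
f'(x) = x^4 - 2*x^3 - 29*x^2 + 102*x - 72

Solve f'(x) = 0:
  Factor: x^4 - 2*x^3 - 29*x^2 + 102*x - 72 = (x - 4)*(x - 3)*(x - 1)*(x + 6) = 0.
  ⇒ x = -6, 1, 3, 4

f''(x) = 4*x^3 - 6*x^2 - 58*x + 102
Second-derivative test at each critical point:
  f''(-6) = -630 < 0 → local maximum
  f''(1) = 42 > 0 → local minimum
  f''(3) = -18 < 0 → local maximum
  f''(4) = 30 > 0 → local minimum

Critical points: x = -6 (local maximum); x = 1 (local minimum); x = 3 (local maximum); x = 4 (local minimum)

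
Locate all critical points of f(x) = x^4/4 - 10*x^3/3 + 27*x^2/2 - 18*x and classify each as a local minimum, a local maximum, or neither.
f'(x) = x^3 - 10*x^2 + 27*x - 18

Solve f'(x) = 0:
  Factor: x^3 - 10*x^2 + 27*x - 18 = (x - 6)*(x - 3)*(x - 1) = 0.
  ⇒ x = 1, 3, 6

f''(x) = 3*x^2 - 20*x + 27
Second-derivative test at each critical point:
  f''(1) = 10 > 0 → local minimum
  f''(3) = -6 < 0 → local maximum
  f''(6) = 15 > 0 → local minimum

Critical points: x = 1 (local minimum); x = 3 (local maximum); x = 6 (local minimum)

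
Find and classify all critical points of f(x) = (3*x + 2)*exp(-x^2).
f'(x) = (-2*x*(3*x + 2) + 3)*exp(-x^2)

Solve f'(x) = 0:
  f'(x) = (-6*x^2 - 4*x + 3)·exp(-x^2) and exp(-x^2) > 0 for every x, so f'(x) = 0 ⇔ -6*x^2 - 4*x + 3 = 0.
  6*x^2 + 4*x - 3 = 0 has no rational roots; quadratic formula: x = (-4 ± √88)/12.
  ⇒ x = -sqrt(22)/6 - 1/3 ≈ -1.1151, -1/3 + sqrt(22)/6 ≈ 0.4484

f''(x) = 2*(2*x^2*(3*x + 2) - 9*x - 2)*exp(-x^2)
Second-derivative test at each critical point:
  f''(-1.1151) = 2.7055 > 0 → local minimum
  f''(0.4484) = -7.6722 < 0 → local maximum

Critical points: x = -sqrt(22)/6 - 1/3 ≈ -1.1151 (local minimum); x = -1/3 + sqrt(22)/6 ≈ 0.4484 (local maximum)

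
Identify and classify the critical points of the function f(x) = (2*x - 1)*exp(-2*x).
f'(x) = 4*(1 - x)*exp(-2*x)

Solve f'(x) = 0:
  f'(x) = (4 - 4*x)·exp(-2*x) and exp(-2*x) > 0 for every x, so f'(x) = 0 ⇔ 4 - 4*x = 0.
  Factor: 4 - 4*x = -4*(x - 1) = 0.
  ⇒ x = 1

f''(x) = 4*(2*x - 3)*exp(-2*x)
Second-derivative test at each critical point:
  f''(1) = -0.5413 < 0 → local maximum

Critical points: x = 1 (local maximum)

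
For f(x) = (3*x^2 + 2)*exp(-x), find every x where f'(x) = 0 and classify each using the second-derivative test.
f'(x) = (-3*x^2 + 6*x - 2)*exp(-x)

Solve f'(x) = 0:
  f'(x) = (-3*x^2 + 6*x - 2)·exp(-x) and exp(-x) > 0 for every x, so f'(x) = 0 ⇔ -3*x^2 + 6*x - 2 = 0.
  3*x^2 - 6*x + 2 = 0 has no rational roots; quadratic formula: x = (6 ± √12)/6.
  ⇒ x = 1 - sqrt(3)/3 ≈ 0.4226, sqrt(3)/3 + 1 ≈ 1.5774

f''(x) = (3*x^2 - 12*x + 8)*exp(-x)
Second-derivative test at each critical point:
  f''(0.4226) = 2.2701 > 0 → local minimum
  f''(1.5774) = -0.7154 < 0 → local maximum

Critical points: x = 1 - sqrt(3)/3 ≈ 0.4226 (local minimum); x = sqrt(3)/3 + 1 ≈ 1.5774 (local maximum)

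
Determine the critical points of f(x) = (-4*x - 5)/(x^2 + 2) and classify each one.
f'(x) = 2*(2*x^2 + 5*x - 4)/(x^4 + 4*x^2 + 4)

Solve f'(x) = 0:
  f'(x) = 2*(2*x^2 + 5*x - 4)/(x^2 + 2)^2; the denominator is positive wherever f is defined, so f'(x) = 0 ⇔ 4*x^2 + 10*x - 8 = 0.
  Factor: 4*x^2 + 10*x - 8 = 2*(2*x^2 + 5*x - 4); 2*x^2 + 5*x - 4 = 0 has no rational roots; quadratic formula: x = (-5 ± √57)/4.
  ⇒ x = -sqrt(57)/4 - 5/4 ≈ -3.1375, -5/4 + sqrt(57)/4 ≈ 0.6375

f''(x) = 2*(-4*x^2*(4*x + 5) + (12*x + 5)*(x^2 + 2))/(x^2 + 2)^3
Second-derivative test at each critical point:
  f''(-3.1375) = -0.1076 < 0 → local maximum
  f''(0.6375) = 2.6076 > 0 → local minimum

Critical points: x = -sqrt(57)/4 - 5/4 ≈ -3.1375 (local maximum); x = -5/4 + sqrt(57)/4 ≈ 0.6375 (local minimum)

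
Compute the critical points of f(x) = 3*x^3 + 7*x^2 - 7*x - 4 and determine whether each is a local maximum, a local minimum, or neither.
f'(x) = 9*x^2 + 14*x - 7

Solve f'(x) = 0:
  9*x^2 + 14*x - 7 = 0 has no rational roots; quadratic formula: x = (-14 ± √448)/18.
  ⇒ x = -4*sqrt(7)/9 - 7/9 ≈ -1.9537, -7/9 + 4*sqrt(7)/9 ≈ 0.3981

f''(x) = 18*x + 14
Second-derivative test at each critical point:
  f''(-1.9537) = -21.1660 < 0 → local maximum
  f''(0.3981) = 21.1660 > 0 → local minimum

Critical points: x = -4*sqrt(7)/9 - 7/9 ≈ -1.9537 (local maximum); x = -7/9 + 4*sqrt(7)/9 ≈ 0.3981 (local minimum)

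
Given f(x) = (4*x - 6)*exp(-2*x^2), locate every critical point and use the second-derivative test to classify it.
f'(x) = 4*(-2*x*(2*x - 3) + 1)*exp(-2*x^2)

Solve f'(x) = 0:
  f'(x) = (-16*x^2 + 24*x + 4)·exp(-2*x^2) and exp(-2*x^2) > 0 for every x, so f'(x) = 0 ⇔ -16*x^2 + 24*x + 4 = 0.
  Factor: -16*x^2 + 24*x + 4 = -4*(4*x^2 - 6*x - 1); 4*x^2 - 6*x - 1 = 0 has no rational roots; quadratic formula: x = (6 ± √52)/8.
  ⇒ x = 3/4 - sqrt(13)/4 ≈ -0.1514, 3/4 + sqrt(13)/4 ≈ 1.6514

f''(x) = 8*(4*x^2*(2*x - 3) - 6*x + 3)*exp(-2*x^2)
Second-derivative test at each critical point:
  f''(-0.1514) = 27.5521 > 0 → local minimum
  f''(1.6514) = -0.1234 < 0 → local maximum

Critical points: x = 3/4 - sqrt(13)/4 ≈ -0.1514 (local minimum); x = 3/4 + sqrt(13)/4 ≈ 1.6514 (local maximum)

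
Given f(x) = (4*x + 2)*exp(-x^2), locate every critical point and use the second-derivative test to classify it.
f'(x) = 4*(-x*(2*x + 1) + 1)*exp(-x^2)

Solve f'(x) = 0:
  f'(x) = (-8*x^2 - 4*x + 4)·exp(-x^2) and exp(-x^2) > 0 for every x, so f'(x) = 0 ⇔ -8*x^2 - 4*x + 4 = 0.
  Factor: -8*x^2 - 4*x + 4 = -4*(x + 1)*(2*x - 1) = 0.
  ⇒ x = -1, 1/2

f''(x) = 4*(2*x^2*(2*x + 1) - 6*x - 1)*exp(-x^2)
Second-derivative test at each critical point:
  f''(-1) = 4.4146 > 0 → local minimum
  f''(1/2) = -9.3456 < 0 → local maximum

Critical points: x = -1 (local minimum); x = 1/2 (local maximum)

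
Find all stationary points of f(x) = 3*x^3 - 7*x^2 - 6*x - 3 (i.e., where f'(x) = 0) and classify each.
f'(x) = 9*x^2 - 14*x - 6

Solve f'(x) = 0:
  9*x^2 - 14*x - 6 = 0 has no rational roots; quadratic formula: x = (14 ± √412)/18.
  ⇒ x = 7/9 - sqrt(103)/9 ≈ -0.3499, 7/9 + sqrt(103)/9 ≈ 1.9054

f''(x) = 18*x - 14
Second-derivative test at each critical point:
  f''(-0.3499) = -20.2978 < 0 → local maximum
  f''(1.9054) = 20.2978 > 0 → local minimum

Critical points: x = 7/9 - sqrt(103)/9 ≈ -0.3499 (local maximum); x = 7/9 + sqrt(103)/9 ≈ 1.9054 (local minimum)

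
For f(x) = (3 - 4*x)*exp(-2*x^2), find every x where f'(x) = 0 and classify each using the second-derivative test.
f'(x) = 4*(x*(4*x - 3) - 1)*exp(-2*x^2)

Solve f'(x) = 0:
  f'(x) = (16*x^2 - 12*x - 4)·exp(-2*x^2) and exp(-2*x^2) > 0 for every x, so f'(x) = 0 ⇔ 16*x^2 - 12*x - 4 = 0.
  Factor: 16*x^2 - 12*x - 4 = 4*(x - 1)*(4*x + 1) = 0.
  ⇒ x = -1/4, 1

f''(x) = 4*(4*x^2*(3 - 4*x) + 12*x - 3)*exp(-2*x^2)
Second-derivative test at each critical point:
  f''(-1/4) = -17.6499 < 0 → local maximum
  f''(1) = 2.7067 > 0 → local minimum

Critical points: x = -1/4 (local maximum); x = 1 (local minimum)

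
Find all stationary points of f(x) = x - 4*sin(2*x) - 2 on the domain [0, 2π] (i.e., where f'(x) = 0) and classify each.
f'(x) = 1 - 8*cos(2*x)

Solve f'(x) = 0 on [0, 2π]:
  f'(x) = 0 ⇔ cos(2*x) = 1/8, i.e. 2*x = ±arccos(1/8) + 2nπ; keep the solutions lying in [0, 2π].
  ⇒ x = acos(1/8)/2 ≈ 0.7227, pi - acos(1/8)/2 ≈ 2.4189, acos(1/8)/2 + pi ≈ 3.8643, -acos(1/8)/2 + 2*pi ≈ 5.5605

f''(x) = 16*sin(2*x)
Second-derivative test at each critical point:
  f''(0.7227) = 15.8745 > 0 → local minimum
  f''(2.4189) = -15.8745 < 0 → local maximum
  f''(3.8643) = 15.8745 > 0 → local minimum
  f''(5.5605) = -15.8745 < 0 → local maximum

Critical points: x = acos(1/8)/2 ≈ 0.7227 (local minimum); x = pi - acos(1/8)/2 ≈ 2.4189 (local maximum); x = acos(1/8)/2 + pi ≈ 3.8643 (local minimum); x = -acos(1/8)/2 + 2*pi ≈ 5.5605 (local maximum)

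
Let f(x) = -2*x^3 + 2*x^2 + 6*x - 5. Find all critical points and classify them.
f'(x) = -6*x^2 + 4*x + 6

Solve f'(x) = 0:
  Factor: -6*x^2 + 4*x + 6 = -2*(3*x^2 - 2*x - 3); 3*x^2 - 2*x - 3 = 0 has no rational roots; quadratic formula: x = (2 ± √40)/6.
  ⇒ x = 1/3 - sqrt(10)/3 ≈ -0.7208, 1/3 + sqrt(10)/3 ≈ 1.3874

f''(x) = 4 - 12*x
Second-derivative test at each critical point:
  f''(-0.7208) = 12.6491 > 0 → local minimum
  f''(1.3874) = -12.6491 < 0 → local maximum

Critical points: x = 1/3 - sqrt(10)/3 ≈ -0.7208 (local minimum); x = 1/3 + sqrt(10)/3 ≈ 1.3874 (local maximum)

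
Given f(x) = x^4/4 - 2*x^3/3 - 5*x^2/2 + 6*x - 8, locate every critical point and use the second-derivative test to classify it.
f'(x) = x^3 - 2*x^2 - 5*x + 6

Solve f'(x) = 0:
  Factor: x^3 - 2*x^2 - 5*x + 6 = (x - 3)*(x - 1)*(x + 2) = 0.
  ⇒ x = -2, 1, 3

f''(x) = 3*x^2 - 4*x - 5
Second-derivative test at each critical point:
  f''(-2) = 15 > 0 → local minimum
  f''(1) = -6 < 0 → local maximum
  f''(3) = 10 > 0 → local minimum

Critical points: x = -2 (local minimum); x = 1 (local maximum); x = 3 (local minimum)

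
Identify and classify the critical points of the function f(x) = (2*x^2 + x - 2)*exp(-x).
f'(x) = (-2*x^2 + 3*x + 3)*exp(-x)

Solve f'(x) = 0:
  f'(x) = (-2*x^2 + 3*x + 3)·exp(-x) and exp(-x) > 0 for every x, so f'(x) = 0 ⇔ -2*x^2 + 3*x + 3 = 0.
  2*x^2 - 3*x - 3 = 0 has no rational roots; quadratic formula: x = (3 ± √33)/4.
  ⇒ x = 3/4 - sqrt(33)/4 ≈ -0.6861, 3/4 + sqrt(33)/4 ≈ 2.1861

f''(x) = x*(2*x - 7)*exp(-x)
Second-derivative test at each critical point:
  f''(-0.6861) = 11.4089 > 0 → local minimum
  f''(2.1861) = -0.6454 < 0 → local maximum

Critical points: x = 3/4 - sqrt(33)/4 ≈ -0.6861 (local minimum); x = 3/4 + sqrt(33)/4 ≈ 2.1861 (local maximum)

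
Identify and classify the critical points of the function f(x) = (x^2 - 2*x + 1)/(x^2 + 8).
f'(x) = 2*(x^2 + 7*x - 8)/(x^4 + 16*x^2 + 64)

Solve f'(x) = 0:
  f'(x) = 2*(x - 1)*(x + 8)/(x^2 + 8)^2; the denominator is positive wherever f is defined, so f'(x) = 0 ⇔ 2*x^2 + 14*x - 16 = 0.
  Factor: 2*x^2 + 14*x - 16 = 2*(x - 1)*(x + 8) = 0.
  ⇒ x = -8, 1

f''(x) = 2*(-2*x^3 - 21*x^2 + 48*x + 56)/(x^6 + 24*x^4 + 192*x^2 + 512)
Second-derivative test at each critical point:
  f''(-8) = -1/288 < 0 → local maximum
  f''(1) = 2/9 > 0 → local minimum

Critical points: x = -8 (local maximum); x = 1 (local minimum)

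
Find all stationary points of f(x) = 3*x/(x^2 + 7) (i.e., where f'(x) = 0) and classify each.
f'(x) = 3*(7 - x^2)/(x^4 + 14*x^2 + 49)

Solve f'(x) = 0:
  f'(x) = -3*(x^2 - 7)/(x^2 + 7)^2; the denominator is positive wherever f is defined, so f'(x) = 0 ⇔ 21 - 3*x^2 = 0.
  Factor: 21 - 3*x^2 = -3*(x^2 - 7); x^2 - 7 = 0 has no rational roots; quadratic formula: x = (0 ± √28)/2.
  ⇒ x = -sqrt(7) ≈ -2.6458, sqrt(7) ≈ 2.6458

f''(x) = 6*x*(x^2 - 21)/(x^2 + 7)^3
Second-derivative test at each critical point:
  f''(-2.6458) = 0.0810 > 0 → local minimum
  f''(2.6458) = -0.0810 < 0 → local maximum

Critical points: x = -sqrt(7) ≈ -2.6458 (local minimum); x = sqrt(7) ≈ 2.6458 (local maximum)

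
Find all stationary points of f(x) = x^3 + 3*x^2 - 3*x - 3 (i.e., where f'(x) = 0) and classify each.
f'(x) = 3*x^2 + 6*x - 3

Solve f'(x) = 0:
  Factor: 3*x^2 + 6*x - 3 = 3*(x^2 + 2*x - 1); x^2 + 2*x - 1 = 0 has no rational roots; quadratic formula: x = (-2 ± √8)/2.
  ⇒ x = -sqrt(2) - 1 ≈ -2.4142, -1 + sqrt(2) ≈ 0.4142

f''(x) = 6*x + 6
Second-derivative test at each critical point:
  f''(-2.4142) = -8.4853 < 0 → local maximum
  f''(0.4142) = 8.4853 > 0 → local minimum

Critical points: x = -sqrt(2) - 1 ≈ -2.4142 (local maximum); x = -1 + sqrt(2) ≈ 0.4142 (local minimum)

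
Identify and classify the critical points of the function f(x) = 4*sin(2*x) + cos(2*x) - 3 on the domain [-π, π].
f'(x) = -2*sin(2*x) + 8*cos(2*x)

Solve f'(x) = 0 on [-π, π]:
  f'(x) = 0 ⇔ 4*cos(2*x) = sin(2*x) ⇔ tan(2*x) = 4, i.e. 2*x = arctan(4) + nπ; keep the solutions lying in [-π, π].
  ⇒ x = -pi + atan(4)/2 ≈ -2.4787, -pi/2 + atan(4)/2 ≈ -0.9079, atan(4)/2 ≈ 0.6629, atan(4)/2 + pi/2 ≈ 2.2337

f''(x) = -16*sin(2*x) - 4*cos(2*x)
Second-derivative test at each critical point:
  f''(-2.4787) = -16.4924 < 0 → local maximum
  f''(-0.9079) = 16.4924 > 0 → local minimum
  f''(0.6629) = -16.4924 < 0 → local maximum
  f''(2.2337) = 16.4924 > 0 → local minimum

Critical points: x = -pi + atan(4)/2 ≈ -2.4787 (local maximum); x = -pi/2 + atan(4)/2 ≈ -0.9079 (local minimum); x = atan(4)/2 ≈ 0.6629 (local maximum); x = atan(4)/2 + pi/2 ≈ 2.2337 (local minimum)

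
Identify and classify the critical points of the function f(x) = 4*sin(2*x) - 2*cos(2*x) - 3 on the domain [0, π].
f'(x) = 4*sin(2*x) + 8*cos(2*x)

Solve f'(x) = 0 on [0, π]:
  f'(x) = 0 ⇔ 4*cos(2*x) = -2*sin(2*x) ⇔ tan(2*x) = -2, i.e. 2*x = arctan(-2) + nπ; keep the solutions lying in [0, π].
  ⇒ x = -atan(2)/2 + pi/2 ≈ 1.0172, pi - atan(2)/2 ≈ 2.5880

f''(x) = -16*sin(2*x) + 8*cos(2*x)
Second-derivative test at each critical point:
  f''(1.0172) = -17.8885 < 0 → local maximum
  f''(2.5880) = 17.8885 > 0 → local minimum

Critical points: x = -atan(2)/2 + pi/2 ≈ 1.0172 (local maximum); x = pi - atan(2)/2 ≈ 2.5880 (local minimum)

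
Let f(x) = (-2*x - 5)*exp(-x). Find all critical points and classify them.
f'(x) = (2*x + 3)*exp(-x)

Solve f'(x) = 0:
  f'(x) = (2*x + 3)·exp(-x) and exp(-x) > 0 for every x, so f'(x) = 0 ⇔ 2*x + 3 = 0.
  2*x + 3 = 0.
  ⇒ x = -3/2

f''(x) = (-2*x - 1)*exp(-x)
Second-derivative test at each critical point:
  f''(-3/2) = 8.9634 > 0 → local minimum

Critical points: x = -3/2 (local minimum)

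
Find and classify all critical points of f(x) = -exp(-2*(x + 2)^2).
f'(x) = 4*(x + 2)*exp(-2*(x + 2)^2)

Solve f'(x) = 0:
  f'(x) = (4*x + 8)·exp(-2*(x + 2)^2) and exp(-2*(x + 2)^2) > 0 for every x, so f'(x) = 0 ⇔ 4*x + 8 = 0.
  Factor: 4*x + 8 = 4*(x + 2) = 0.
  ⇒ x = -2

f''(x) = 4*(1 - 4*(x + 2)^2)*exp(-2*(x + 2)^2)
Second-derivative test at each critical point:
  f''(-2) = 4 > 0 → local minimum

Critical points: x = -2 (local minimum)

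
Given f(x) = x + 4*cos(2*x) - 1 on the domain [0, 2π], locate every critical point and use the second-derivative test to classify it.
f'(x) = 1 - 8*sin(2*x)

Solve f'(x) = 0 on [0, 2π]:
  f'(x) = 0 ⇔ sin(2*x) = 1/8, i.e. 2*x = arcsin(1/8) + 2nπ or 2*x = π − arcsin(1/8) + 2nπ; keep the solutions lying in [0, 2π].
  ⇒ x = asin(1/8)/2 ≈ 0.0627, -asin(1/8)/2 + pi/2 ≈ 1.5081, asin(1/8)/2 + pi ≈ 3.2043, -asin(1/8)/2 + 3*pi/2 ≈ 4.6497

f''(x) = -16*cos(2*x)
Second-derivative test at each critical point:
  f''(0.0627) = -15.8745 < 0 → local maximum
  f''(1.5081) = 15.8745 > 0 → local minimum
  f''(3.2043) = -15.8745 < 0 → local maximum
  f''(4.6497) = 15.8745 > 0 → local minimum

Critical points: x = asin(1/8)/2 ≈ 0.0627 (local maximum); x = -asin(1/8)/2 + pi/2 ≈ 1.5081 (local minimum); x = asin(1/8)/2 + pi ≈ 3.2043 (local maximum); x = -asin(1/8)/2 + 3*pi/2 ≈ 4.6497 (local minimum)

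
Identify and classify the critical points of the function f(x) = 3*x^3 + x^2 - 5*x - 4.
f'(x) = 9*x^2 + 2*x - 5

Solve f'(x) = 0:
  9*x^2 + 2*x - 5 = 0 has no rational roots; quadratic formula: x = (-2 ± √184)/18.
  ⇒ x = -sqrt(46)/9 - 1/9 ≈ -0.8647, -1/9 + sqrt(46)/9 ≈ 0.6425

f''(x) = 18*x + 2
Second-derivative test at each critical point:
  f''(-0.8647) = -13.5647 < 0 → local maximum
  f''(0.6425) = 13.5647 > 0 → local minimum

Critical points: x = -sqrt(46)/9 - 1/9 ≈ -0.8647 (local maximum); x = -1/9 + sqrt(46)/9 ≈ 0.6425 (local minimum)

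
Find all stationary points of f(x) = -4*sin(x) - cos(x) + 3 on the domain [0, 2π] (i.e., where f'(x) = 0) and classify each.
f'(x) = sin(x) - 4*cos(x)

Solve f'(x) = 0 on [0, 2π]:
  f'(x) = 0 ⇔ -4*cos(x) = -sin(x) ⇔ tan(x) = 4, i.e. x = arctan(4) + nπ; keep the solutions lying in [0, 2π].
  ⇒ x = atan(4) ≈ 1.3258, atan(4) + pi ≈ 4.4674

f''(x) = 4*sin(x) + cos(x)
Second-derivative test at each critical point:
  f''(1.3258) = 4.1231 > 0 → local minimum
  f''(4.4674) = -4.1231 < 0 → local maximum

Critical points: x = atan(4) ≈ 1.3258 (local minimum); x = atan(4) + pi ≈ 4.4674 (local maximum)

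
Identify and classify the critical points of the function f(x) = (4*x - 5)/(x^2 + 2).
f'(x) = 2*(-2*x^2 + 5*x + 4)/(x^4 + 4*x^2 + 4)

Solve f'(x) = 0:
  f'(x) = -2*(2*x^2 - 5*x - 4)/(x^2 + 2)^2; the denominator is positive wherever f is defined, so f'(x) = 0 ⇔ -4*x^2 + 10*x + 8 = 0.
  Factor: -4*x^2 + 10*x + 8 = -2*(2*x^2 - 5*x - 4); 2*x^2 - 5*x - 4 = 0 has no rational roots; quadratic formula: x = (5 ± √57)/4.
  ⇒ x = 5/4 - sqrt(57)/4 ≈ -0.6375, 5/4 + sqrt(57)/4 ≈ 3.1375

f''(x) = 2*(4*x^2*(4*x - 5) + (5 - 12*x)*(x^2 + 2))/(x^2 + 2)^3
Second-derivative test at each critical point:
  f''(-0.6375) = 2.6076 > 0 → local minimum
  f''(3.1375) = -0.1076 < 0 → local maximum

Critical points: x = 5/4 - sqrt(57)/4 ≈ -0.6375 (local minimum); x = 5/4 + sqrt(57)/4 ≈ 3.1375 (local maximum)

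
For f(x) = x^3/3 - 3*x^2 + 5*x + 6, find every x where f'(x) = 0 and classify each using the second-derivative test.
f'(x) = x^2 - 6*x + 5

Solve f'(x) = 0:
  Factor: x^2 - 6*x + 5 = (x - 5)*(x - 1) = 0.
  ⇒ x = 1, 5

f''(x) = 2*x - 6
Second-derivative test at each critical point:
  f''(1) = -4 < 0 → local maximum
  f''(5) = 4 > 0 → local minimum

Critical points: x = 1 (local maximum); x = 5 (local minimum)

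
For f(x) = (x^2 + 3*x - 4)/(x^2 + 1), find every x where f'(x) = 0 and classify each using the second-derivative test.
f'(x) = (-3*x^2 + 10*x + 3)/(x^4 + 2*x^2 + 1)

Solve f'(x) = 0:
  f'(x) = -(3*x^2 - 10*x - 3)/(x^2 + 1)^2; the denominator is positive wherever f is defined, so f'(x) = 0 ⇔ -3*x^2 + 10*x + 3 = 0.
  3*x^2 - 10*x - 3 = 0 has no rational roots; quadratic formula: x = (10 ± √136)/6.
  ⇒ x = 5/3 - sqrt(34)/3 ≈ -0.2770, 5/3 + sqrt(34)/3 ≈ 3.6103

f''(x) = 2*(3*x^3 - 15*x^2 - 9*x + 5)/(x^6 + 3*x^4 + 3*x^2 + 1)
Second-derivative test at each critical point:
  f''(-0.2770) = 10.0592 > 0 → local minimum
  f''(3.6103) = -0.0592 < 0 → local maximum

Critical points: x = 5/3 - sqrt(34)/3 ≈ -0.2770 (local minimum); x = 5/3 + sqrt(34)/3 ≈ 3.6103 (local maximum)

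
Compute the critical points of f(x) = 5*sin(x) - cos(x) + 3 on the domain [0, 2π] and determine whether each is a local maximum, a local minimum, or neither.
f'(x) = sin(x) + 5*cos(x)

Solve f'(x) = 0 on [0, 2π]:
  f'(x) = 0 ⇔ 5*cos(x) = -sin(x) ⇔ tan(x) = -5, i.e. x = arctan(-5) + nπ; keep the solutions lying in [0, 2π].
  ⇒ x = pi - atan(5) ≈ 1.7682, -atan(5) + 2*pi ≈ 4.9098

f''(x) = -5*sin(x) + cos(x)
Second-derivative test at each critical point:
  f''(1.7682) = -5.0990 < 0 → local maximum
  f''(4.9098) = 5.0990 > 0 → local minimum

Critical points: x = pi - atan(5) ≈ 1.7682 (local maximum); x = -atan(5) + 2*pi ≈ 4.9098 (local minimum)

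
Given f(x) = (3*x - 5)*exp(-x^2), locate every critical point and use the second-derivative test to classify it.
f'(x) = (-2*x*(3*x - 5) + 3)*exp(-x^2)

Solve f'(x) = 0:
  f'(x) = (-6*x^2 + 10*x + 3)·exp(-x^2) and exp(-x^2) > 0 for every x, so f'(x) = 0 ⇔ -6*x^2 + 10*x + 3 = 0.
  6*x^2 - 10*x - 3 = 0 has no rational roots; quadratic formula: x = (10 ± √172)/12.
  ⇒ x = 5/6 - sqrt(43)/6 ≈ -0.2596, 5/6 + sqrt(43)/6 ≈ 1.9262

f''(x) = 2*(2*x^2*(3*x - 5) - 9*x + 5)*exp(-x^2)
Second-derivative test at each critical point:
  f''(-0.2596) = 12.2603 > 0 → local minimum
  f''(1.9262) = -0.3209 < 0 → local maximum

Critical points: x = 5/6 - sqrt(43)/6 ≈ -0.2596 (local minimum); x = 5/6 + sqrt(43)/6 ≈ 1.9262 (local maximum)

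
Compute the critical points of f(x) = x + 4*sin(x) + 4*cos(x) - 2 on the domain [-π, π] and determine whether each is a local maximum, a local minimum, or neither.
f'(x) = 4*sqrt(2)*cos(x + pi/4) + 1

Solve f'(x) = 0 on [-π, π]:
  f'(x) = 0 ⇔ -4*sin(x) + 4*cos(x) = -1. Write the left side as R·cos(x + φ) with R = √(4² + 4²) = 4*sqrt(2), cos φ = sqrt(2)/2, sin φ = sqrt(2)/2; then cos(x + φ) = -sqrt(2)/8. Solve for x and keep the solutions lying in [-π, π].
  ⇒ x = -pi + atan((1 - sqrt(31))/(-sqrt(31) - 1)) ≈ -2.5339, atan((1 + sqrt(31))/(-1 + sqrt(31))) ≈ 0.9631

f''(x) = -4*sqrt(2)*sin(x + pi/4)
Second-derivative test at each critical point:
  f''(-2.5339) = 5.5678 > 0 → local minimum
  f''(0.9631) = -5.5678 < 0 → local maximum

Critical points: x = -pi + atan((1 - sqrt(31))/(-sqrt(31) - 1)) ≈ -2.5339 (local minimum); x = atan((1 + sqrt(31))/(-1 + sqrt(31))) ≈ 0.9631 (local maximum)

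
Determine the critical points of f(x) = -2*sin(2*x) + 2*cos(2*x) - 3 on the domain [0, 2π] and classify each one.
f'(x) = -4*sqrt(2)*sin(2*x + pi/4)

Solve f'(x) = 0 on [0, 2π]:
  f'(x) = 0 ⇔ -2*cos(2*x) = 2*sin(2*x) ⇔ tan(2*x) = -1, i.e. 2*x = arctan(-1) + nπ; keep the solutions lying in [0, 2π].
  ⇒ x = 3*pi/8 ≈ 1.1781, 7*pi/8 ≈ 2.7489, 11*pi/8 ≈ 4.3197, 15*pi/8 ≈ 5.8905

f''(x) = -8*sqrt(2)*cos(2*x + pi/4)
Second-derivative test at each critical point:
  f''(1.1781) = 11.3137 > 0 → local minimum
  f''(2.7489) = -11.3137 < 0 → local maximum
  f''(4.3197) = 11.3137 > 0 → local minimum
  f''(5.8905) = -11.3137 < 0 → local maximum

Critical points: x = 3*pi/8 ≈ 1.1781 (local minimum); x = 7*pi/8 ≈ 2.7489 (local maximum); x = 11*pi/8 ≈ 4.3197 (local minimum); x = 15*pi/8 ≈ 5.8905 (local maximum)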